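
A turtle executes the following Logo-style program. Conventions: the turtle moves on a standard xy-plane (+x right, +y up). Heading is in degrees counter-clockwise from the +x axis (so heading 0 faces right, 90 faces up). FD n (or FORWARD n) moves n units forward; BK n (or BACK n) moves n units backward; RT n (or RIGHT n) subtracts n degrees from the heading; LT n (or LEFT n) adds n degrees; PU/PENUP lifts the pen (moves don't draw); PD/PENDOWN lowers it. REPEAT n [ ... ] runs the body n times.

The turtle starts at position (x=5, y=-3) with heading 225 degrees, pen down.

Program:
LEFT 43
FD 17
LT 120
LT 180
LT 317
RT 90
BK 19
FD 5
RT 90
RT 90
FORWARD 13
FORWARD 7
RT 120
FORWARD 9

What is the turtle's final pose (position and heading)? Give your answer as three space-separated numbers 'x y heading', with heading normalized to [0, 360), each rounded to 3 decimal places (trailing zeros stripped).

Answer: -10.757 -46.467 135

Derivation:
Executing turtle program step by step:
Start: pos=(5,-3), heading=225, pen down
LT 43: heading 225 -> 268
FD 17: (5,-3) -> (4.407,-19.99) [heading=268, draw]
LT 120: heading 268 -> 28
LT 180: heading 28 -> 208
LT 317: heading 208 -> 165
RT 90: heading 165 -> 75
BK 19: (4.407,-19.99) -> (-0.511,-38.342) [heading=75, draw]
FD 5: (-0.511,-38.342) -> (0.783,-33.513) [heading=75, draw]
RT 90: heading 75 -> 345
RT 90: heading 345 -> 255
FD 13: (0.783,-33.513) -> (-2.581,-46.07) [heading=255, draw]
FD 7: (-2.581,-46.07) -> (-4.393,-52.831) [heading=255, draw]
RT 120: heading 255 -> 135
FD 9: (-4.393,-52.831) -> (-10.757,-46.467) [heading=135, draw]
Final: pos=(-10.757,-46.467), heading=135, 6 segment(s) drawn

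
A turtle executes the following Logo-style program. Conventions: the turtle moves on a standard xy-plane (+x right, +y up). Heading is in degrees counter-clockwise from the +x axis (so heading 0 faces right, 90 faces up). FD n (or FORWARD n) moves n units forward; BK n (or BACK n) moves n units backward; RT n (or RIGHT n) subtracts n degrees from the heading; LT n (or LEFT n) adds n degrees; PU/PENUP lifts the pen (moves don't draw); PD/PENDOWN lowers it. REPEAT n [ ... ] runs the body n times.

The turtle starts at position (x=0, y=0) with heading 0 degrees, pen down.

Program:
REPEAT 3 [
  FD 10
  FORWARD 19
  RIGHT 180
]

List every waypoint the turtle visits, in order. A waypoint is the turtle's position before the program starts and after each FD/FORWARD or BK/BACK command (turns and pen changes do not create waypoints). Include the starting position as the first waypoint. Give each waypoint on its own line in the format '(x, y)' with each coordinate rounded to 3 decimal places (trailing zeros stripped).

Executing turtle program step by step:
Start: pos=(0,0), heading=0, pen down
REPEAT 3 [
  -- iteration 1/3 --
  FD 10: (0,0) -> (10,0) [heading=0, draw]
  FD 19: (10,0) -> (29,0) [heading=0, draw]
  RT 180: heading 0 -> 180
  -- iteration 2/3 --
  FD 10: (29,0) -> (19,0) [heading=180, draw]
  FD 19: (19,0) -> (0,0) [heading=180, draw]
  RT 180: heading 180 -> 0
  -- iteration 3/3 --
  FD 10: (0,0) -> (10,0) [heading=0, draw]
  FD 19: (10,0) -> (29,0) [heading=0, draw]
  RT 180: heading 0 -> 180
]
Final: pos=(29,0), heading=180, 6 segment(s) drawn
Waypoints (7 total):
(0, 0)
(10, 0)
(29, 0)
(19, 0)
(0, 0)
(10, 0)
(29, 0)

Answer: (0, 0)
(10, 0)
(29, 0)
(19, 0)
(0, 0)
(10, 0)
(29, 0)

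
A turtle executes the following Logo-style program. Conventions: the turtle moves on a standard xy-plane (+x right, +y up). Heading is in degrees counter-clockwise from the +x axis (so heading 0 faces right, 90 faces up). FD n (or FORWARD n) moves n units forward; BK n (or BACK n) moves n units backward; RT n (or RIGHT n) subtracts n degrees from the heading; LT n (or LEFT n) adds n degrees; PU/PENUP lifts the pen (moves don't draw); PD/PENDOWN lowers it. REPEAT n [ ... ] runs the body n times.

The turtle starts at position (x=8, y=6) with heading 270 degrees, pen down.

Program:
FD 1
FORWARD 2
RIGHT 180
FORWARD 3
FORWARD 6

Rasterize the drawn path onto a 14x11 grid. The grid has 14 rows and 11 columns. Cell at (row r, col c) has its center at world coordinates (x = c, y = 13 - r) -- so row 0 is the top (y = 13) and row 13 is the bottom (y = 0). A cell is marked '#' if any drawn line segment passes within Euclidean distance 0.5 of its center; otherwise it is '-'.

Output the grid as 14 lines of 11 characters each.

Segment 0: (8,6) -> (8,5)
Segment 1: (8,5) -> (8,3)
Segment 2: (8,3) -> (8,6)
Segment 3: (8,6) -> (8,12)

Answer: -----------
--------#--
--------#--
--------#--
--------#--
--------#--
--------#--
--------#--
--------#--
--------#--
--------#--
-----------
-----------
-----------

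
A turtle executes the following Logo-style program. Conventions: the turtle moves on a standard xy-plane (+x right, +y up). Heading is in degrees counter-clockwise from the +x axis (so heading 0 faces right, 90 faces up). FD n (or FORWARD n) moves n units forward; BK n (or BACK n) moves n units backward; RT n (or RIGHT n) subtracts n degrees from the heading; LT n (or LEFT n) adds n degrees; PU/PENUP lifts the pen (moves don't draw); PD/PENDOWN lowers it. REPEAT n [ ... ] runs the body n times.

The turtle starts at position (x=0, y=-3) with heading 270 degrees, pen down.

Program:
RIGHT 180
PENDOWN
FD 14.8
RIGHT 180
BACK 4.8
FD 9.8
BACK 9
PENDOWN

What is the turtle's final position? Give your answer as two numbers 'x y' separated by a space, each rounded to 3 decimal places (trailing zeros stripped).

Answer: 0 15.8

Derivation:
Executing turtle program step by step:
Start: pos=(0,-3), heading=270, pen down
RT 180: heading 270 -> 90
PD: pen down
FD 14.8: (0,-3) -> (0,11.8) [heading=90, draw]
RT 180: heading 90 -> 270
BK 4.8: (0,11.8) -> (0,16.6) [heading=270, draw]
FD 9.8: (0,16.6) -> (0,6.8) [heading=270, draw]
BK 9: (0,6.8) -> (0,15.8) [heading=270, draw]
PD: pen down
Final: pos=(0,15.8), heading=270, 4 segment(s) drawn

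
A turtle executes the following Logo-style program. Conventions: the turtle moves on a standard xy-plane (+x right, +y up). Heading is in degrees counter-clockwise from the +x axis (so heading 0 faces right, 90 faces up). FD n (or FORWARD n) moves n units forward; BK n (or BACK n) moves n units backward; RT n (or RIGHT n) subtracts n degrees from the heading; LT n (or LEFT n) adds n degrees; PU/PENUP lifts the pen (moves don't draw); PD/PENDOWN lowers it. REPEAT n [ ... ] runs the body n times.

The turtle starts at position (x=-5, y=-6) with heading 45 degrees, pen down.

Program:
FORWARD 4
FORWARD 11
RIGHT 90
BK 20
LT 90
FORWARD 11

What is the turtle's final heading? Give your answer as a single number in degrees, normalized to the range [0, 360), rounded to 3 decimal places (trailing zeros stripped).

Answer: 45

Derivation:
Executing turtle program step by step:
Start: pos=(-5,-6), heading=45, pen down
FD 4: (-5,-6) -> (-2.172,-3.172) [heading=45, draw]
FD 11: (-2.172,-3.172) -> (5.607,4.607) [heading=45, draw]
RT 90: heading 45 -> 315
BK 20: (5.607,4.607) -> (-8.536,18.749) [heading=315, draw]
LT 90: heading 315 -> 45
FD 11: (-8.536,18.749) -> (-0.757,26.527) [heading=45, draw]
Final: pos=(-0.757,26.527), heading=45, 4 segment(s) drawn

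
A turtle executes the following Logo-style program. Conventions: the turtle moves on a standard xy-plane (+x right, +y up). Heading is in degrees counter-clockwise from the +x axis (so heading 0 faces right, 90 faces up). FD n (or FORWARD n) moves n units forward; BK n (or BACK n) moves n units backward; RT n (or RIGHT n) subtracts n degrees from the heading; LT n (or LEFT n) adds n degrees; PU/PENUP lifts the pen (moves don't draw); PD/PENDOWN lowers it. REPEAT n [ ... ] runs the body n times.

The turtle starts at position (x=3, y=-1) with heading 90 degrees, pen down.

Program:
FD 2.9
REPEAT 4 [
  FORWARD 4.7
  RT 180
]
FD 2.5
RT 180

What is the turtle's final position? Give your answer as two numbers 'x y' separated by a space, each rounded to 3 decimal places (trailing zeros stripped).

Answer: 3 4.4

Derivation:
Executing turtle program step by step:
Start: pos=(3,-1), heading=90, pen down
FD 2.9: (3,-1) -> (3,1.9) [heading=90, draw]
REPEAT 4 [
  -- iteration 1/4 --
  FD 4.7: (3,1.9) -> (3,6.6) [heading=90, draw]
  RT 180: heading 90 -> 270
  -- iteration 2/4 --
  FD 4.7: (3,6.6) -> (3,1.9) [heading=270, draw]
  RT 180: heading 270 -> 90
  -- iteration 3/4 --
  FD 4.7: (3,1.9) -> (3,6.6) [heading=90, draw]
  RT 180: heading 90 -> 270
  -- iteration 4/4 --
  FD 4.7: (3,6.6) -> (3,1.9) [heading=270, draw]
  RT 180: heading 270 -> 90
]
FD 2.5: (3,1.9) -> (3,4.4) [heading=90, draw]
RT 180: heading 90 -> 270
Final: pos=(3,4.4), heading=270, 6 segment(s) drawn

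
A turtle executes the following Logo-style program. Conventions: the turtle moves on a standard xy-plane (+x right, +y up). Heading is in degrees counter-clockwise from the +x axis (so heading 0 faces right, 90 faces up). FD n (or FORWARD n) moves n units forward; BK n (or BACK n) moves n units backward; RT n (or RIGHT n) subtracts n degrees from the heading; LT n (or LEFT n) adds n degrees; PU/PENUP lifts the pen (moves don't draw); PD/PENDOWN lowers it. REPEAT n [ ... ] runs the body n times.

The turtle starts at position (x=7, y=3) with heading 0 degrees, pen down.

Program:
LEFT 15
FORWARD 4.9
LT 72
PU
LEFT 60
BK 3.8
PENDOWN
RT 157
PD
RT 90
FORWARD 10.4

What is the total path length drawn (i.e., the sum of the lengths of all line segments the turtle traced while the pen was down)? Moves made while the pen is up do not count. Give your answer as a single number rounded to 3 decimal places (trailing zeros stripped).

Executing turtle program step by step:
Start: pos=(7,3), heading=0, pen down
LT 15: heading 0 -> 15
FD 4.9: (7,3) -> (11.733,4.268) [heading=15, draw]
LT 72: heading 15 -> 87
PU: pen up
LT 60: heading 87 -> 147
BK 3.8: (11.733,4.268) -> (14.92,2.199) [heading=147, move]
PD: pen down
RT 157: heading 147 -> 350
PD: pen down
RT 90: heading 350 -> 260
FD 10.4: (14.92,2.199) -> (13.114,-8.043) [heading=260, draw]
Final: pos=(13.114,-8.043), heading=260, 2 segment(s) drawn

Segment lengths:
  seg 1: (7,3) -> (11.733,4.268), length = 4.9
  seg 2: (14.92,2.199) -> (13.114,-8.043), length = 10.4
Total = 15.3

Answer: 15.3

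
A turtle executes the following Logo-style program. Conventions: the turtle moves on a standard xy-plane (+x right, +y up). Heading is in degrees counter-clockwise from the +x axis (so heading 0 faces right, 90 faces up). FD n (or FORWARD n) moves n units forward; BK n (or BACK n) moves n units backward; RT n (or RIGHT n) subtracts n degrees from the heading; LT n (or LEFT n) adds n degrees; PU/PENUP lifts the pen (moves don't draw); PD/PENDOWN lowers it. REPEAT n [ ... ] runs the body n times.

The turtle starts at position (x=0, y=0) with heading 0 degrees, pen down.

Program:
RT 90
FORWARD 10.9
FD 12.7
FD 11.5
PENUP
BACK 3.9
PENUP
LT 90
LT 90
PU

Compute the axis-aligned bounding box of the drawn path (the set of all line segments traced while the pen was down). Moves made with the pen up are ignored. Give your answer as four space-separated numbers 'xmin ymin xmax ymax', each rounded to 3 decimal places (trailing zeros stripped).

Executing turtle program step by step:
Start: pos=(0,0), heading=0, pen down
RT 90: heading 0 -> 270
FD 10.9: (0,0) -> (0,-10.9) [heading=270, draw]
FD 12.7: (0,-10.9) -> (0,-23.6) [heading=270, draw]
FD 11.5: (0,-23.6) -> (0,-35.1) [heading=270, draw]
PU: pen up
BK 3.9: (0,-35.1) -> (0,-31.2) [heading=270, move]
PU: pen up
LT 90: heading 270 -> 0
LT 90: heading 0 -> 90
PU: pen up
Final: pos=(0,-31.2), heading=90, 3 segment(s) drawn

Segment endpoints: x in {0, 0, 0, 0}, y in {-35.1, -23.6, -10.9, 0}
xmin=0, ymin=-35.1, xmax=0, ymax=0

Answer: 0 -35.1 0 0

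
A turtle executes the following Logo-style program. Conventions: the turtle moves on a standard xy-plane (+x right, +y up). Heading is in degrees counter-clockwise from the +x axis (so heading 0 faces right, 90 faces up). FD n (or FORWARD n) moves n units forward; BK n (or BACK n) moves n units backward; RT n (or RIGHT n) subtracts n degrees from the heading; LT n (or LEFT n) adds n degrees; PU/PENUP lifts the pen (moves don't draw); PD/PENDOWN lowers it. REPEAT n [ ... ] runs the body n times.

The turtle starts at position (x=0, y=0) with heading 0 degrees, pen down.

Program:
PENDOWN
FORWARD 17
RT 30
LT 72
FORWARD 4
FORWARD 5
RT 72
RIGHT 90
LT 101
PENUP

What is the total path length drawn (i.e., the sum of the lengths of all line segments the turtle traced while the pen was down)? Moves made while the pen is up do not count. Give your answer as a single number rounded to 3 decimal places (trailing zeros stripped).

Answer: 26

Derivation:
Executing turtle program step by step:
Start: pos=(0,0), heading=0, pen down
PD: pen down
FD 17: (0,0) -> (17,0) [heading=0, draw]
RT 30: heading 0 -> 330
LT 72: heading 330 -> 42
FD 4: (17,0) -> (19.973,2.677) [heading=42, draw]
FD 5: (19.973,2.677) -> (23.688,6.022) [heading=42, draw]
RT 72: heading 42 -> 330
RT 90: heading 330 -> 240
LT 101: heading 240 -> 341
PU: pen up
Final: pos=(23.688,6.022), heading=341, 3 segment(s) drawn

Segment lengths:
  seg 1: (0,0) -> (17,0), length = 17
  seg 2: (17,0) -> (19.973,2.677), length = 4
  seg 3: (19.973,2.677) -> (23.688,6.022), length = 5
Total = 26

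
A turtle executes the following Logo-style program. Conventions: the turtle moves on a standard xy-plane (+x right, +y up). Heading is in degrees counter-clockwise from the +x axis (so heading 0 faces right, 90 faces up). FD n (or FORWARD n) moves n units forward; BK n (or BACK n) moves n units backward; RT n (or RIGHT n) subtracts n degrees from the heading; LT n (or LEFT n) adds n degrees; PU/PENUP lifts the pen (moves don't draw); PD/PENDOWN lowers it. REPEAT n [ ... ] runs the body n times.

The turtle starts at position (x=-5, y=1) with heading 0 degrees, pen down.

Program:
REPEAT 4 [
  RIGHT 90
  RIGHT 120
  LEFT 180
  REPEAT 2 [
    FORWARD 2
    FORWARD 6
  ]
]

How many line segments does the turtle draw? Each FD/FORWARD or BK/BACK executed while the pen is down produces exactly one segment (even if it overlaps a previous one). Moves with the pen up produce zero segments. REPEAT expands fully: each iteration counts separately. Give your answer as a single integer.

Answer: 16

Derivation:
Executing turtle program step by step:
Start: pos=(-5,1), heading=0, pen down
REPEAT 4 [
  -- iteration 1/4 --
  RT 90: heading 0 -> 270
  RT 120: heading 270 -> 150
  LT 180: heading 150 -> 330
  REPEAT 2 [
    -- iteration 1/2 --
    FD 2: (-5,1) -> (-3.268,0) [heading=330, draw]
    FD 6: (-3.268,0) -> (1.928,-3) [heading=330, draw]
    -- iteration 2/2 --
    FD 2: (1.928,-3) -> (3.66,-4) [heading=330, draw]
    FD 6: (3.66,-4) -> (8.856,-7) [heading=330, draw]
  ]
  -- iteration 2/4 --
  RT 90: heading 330 -> 240
  RT 120: heading 240 -> 120
  LT 180: heading 120 -> 300
  REPEAT 2 [
    -- iteration 1/2 --
    FD 2: (8.856,-7) -> (9.856,-8.732) [heading=300, draw]
    FD 6: (9.856,-8.732) -> (12.856,-13.928) [heading=300, draw]
    -- iteration 2/2 --
    FD 2: (12.856,-13.928) -> (13.856,-15.66) [heading=300, draw]
    FD 6: (13.856,-15.66) -> (16.856,-20.856) [heading=300, draw]
  ]
  -- iteration 3/4 --
  RT 90: heading 300 -> 210
  RT 120: heading 210 -> 90
  LT 180: heading 90 -> 270
  REPEAT 2 [
    -- iteration 1/2 --
    FD 2: (16.856,-20.856) -> (16.856,-22.856) [heading=270, draw]
    FD 6: (16.856,-22.856) -> (16.856,-28.856) [heading=270, draw]
    -- iteration 2/2 --
    FD 2: (16.856,-28.856) -> (16.856,-30.856) [heading=270, draw]
    FD 6: (16.856,-30.856) -> (16.856,-36.856) [heading=270, draw]
  ]
  -- iteration 4/4 --
  RT 90: heading 270 -> 180
  RT 120: heading 180 -> 60
  LT 180: heading 60 -> 240
  REPEAT 2 [
    -- iteration 1/2 --
    FD 2: (16.856,-36.856) -> (15.856,-38.588) [heading=240, draw]
    FD 6: (15.856,-38.588) -> (12.856,-43.785) [heading=240, draw]
    -- iteration 2/2 --
    FD 2: (12.856,-43.785) -> (11.856,-45.517) [heading=240, draw]
    FD 6: (11.856,-45.517) -> (8.856,-50.713) [heading=240, draw]
  ]
]
Final: pos=(8.856,-50.713), heading=240, 16 segment(s) drawn
Segments drawn: 16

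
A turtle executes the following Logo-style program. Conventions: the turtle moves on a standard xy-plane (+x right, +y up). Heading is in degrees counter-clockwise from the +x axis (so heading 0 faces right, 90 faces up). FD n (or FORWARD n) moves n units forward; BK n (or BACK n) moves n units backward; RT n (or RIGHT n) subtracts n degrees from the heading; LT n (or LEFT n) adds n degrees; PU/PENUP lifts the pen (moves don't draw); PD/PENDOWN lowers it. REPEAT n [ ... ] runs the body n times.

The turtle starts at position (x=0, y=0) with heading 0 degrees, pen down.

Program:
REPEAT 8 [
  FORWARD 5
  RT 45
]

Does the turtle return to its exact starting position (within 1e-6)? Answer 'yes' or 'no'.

Executing turtle program step by step:
Start: pos=(0,0), heading=0, pen down
REPEAT 8 [
  -- iteration 1/8 --
  FD 5: (0,0) -> (5,0) [heading=0, draw]
  RT 45: heading 0 -> 315
  -- iteration 2/8 --
  FD 5: (5,0) -> (8.536,-3.536) [heading=315, draw]
  RT 45: heading 315 -> 270
  -- iteration 3/8 --
  FD 5: (8.536,-3.536) -> (8.536,-8.536) [heading=270, draw]
  RT 45: heading 270 -> 225
  -- iteration 4/8 --
  FD 5: (8.536,-8.536) -> (5,-12.071) [heading=225, draw]
  RT 45: heading 225 -> 180
  -- iteration 5/8 --
  FD 5: (5,-12.071) -> (0,-12.071) [heading=180, draw]
  RT 45: heading 180 -> 135
  -- iteration 6/8 --
  FD 5: (0,-12.071) -> (-3.536,-8.536) [heading=135, draw]
  RT 45: heading 135 -> 90
  -- iteration 7/8 --
  FD 5: (-3.536,-8.536) -> (-3.536,-3.536) [heading=90, draw]
  RT 45: heading 90 -> 45
  -- iteration 8/8 --
  FD 5: (-3.536,-3.536) -> (0,0) [heading=45, draw]
  RT 45: heading 45 -> 0
]
Final: pos=(0,0), heading=0, 8 segment(s) drawn

Start position: (0, 0)
Final position: (0, 0)
Distance = 0; < 1e-6 -> CLOSED

Answer: yes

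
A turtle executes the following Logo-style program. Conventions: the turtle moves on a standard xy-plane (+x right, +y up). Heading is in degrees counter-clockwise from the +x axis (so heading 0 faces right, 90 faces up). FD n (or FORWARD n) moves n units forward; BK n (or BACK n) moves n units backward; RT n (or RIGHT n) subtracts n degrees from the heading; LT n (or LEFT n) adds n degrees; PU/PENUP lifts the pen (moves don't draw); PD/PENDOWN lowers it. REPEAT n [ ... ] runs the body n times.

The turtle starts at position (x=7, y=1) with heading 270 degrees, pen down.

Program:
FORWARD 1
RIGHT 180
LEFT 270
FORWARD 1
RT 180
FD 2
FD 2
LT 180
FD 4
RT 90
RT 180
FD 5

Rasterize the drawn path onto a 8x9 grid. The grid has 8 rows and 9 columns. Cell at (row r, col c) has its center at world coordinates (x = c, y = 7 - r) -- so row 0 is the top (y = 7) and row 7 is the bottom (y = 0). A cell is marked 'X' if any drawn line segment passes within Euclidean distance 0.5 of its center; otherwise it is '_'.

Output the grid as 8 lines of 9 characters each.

Segment 0: (7,1) -> (7,0)
Segment 1: (7,0) -> (8,-0)
Segment 2: (8,-0) -> (6,0)
Segment 3: (6,0) -> (4,0)
Segment 4: (4,0) -> (8,-0)
Segment 5: (8,-0) -> (8,5)

Answer: _________
_________
________X
________X
________X
________X
_______XX
____XXXXX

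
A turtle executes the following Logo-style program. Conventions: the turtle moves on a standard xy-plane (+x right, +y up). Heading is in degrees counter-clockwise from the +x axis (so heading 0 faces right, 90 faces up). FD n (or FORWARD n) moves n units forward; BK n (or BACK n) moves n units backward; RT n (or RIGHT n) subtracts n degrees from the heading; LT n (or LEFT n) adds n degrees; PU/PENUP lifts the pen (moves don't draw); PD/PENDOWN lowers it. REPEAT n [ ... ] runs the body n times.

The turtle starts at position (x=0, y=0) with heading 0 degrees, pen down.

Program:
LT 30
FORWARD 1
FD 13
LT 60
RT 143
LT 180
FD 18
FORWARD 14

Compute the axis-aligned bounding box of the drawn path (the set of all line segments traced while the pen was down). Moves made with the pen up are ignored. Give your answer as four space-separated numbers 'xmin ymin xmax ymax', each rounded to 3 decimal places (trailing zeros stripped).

Executing turtle program step by step:
Start: pos=(0,0), heading=0, pen down
LT 30: heading 0 -> 30
FD 1: (0,0) -> (0.866,0.5) [heading=30, draw]
FD 13: (0.866,0.5) -> (12.124,7) [heading=30, draw]
LT 60: heading 30 -> 90
RT 143: heading 90 -> 307
LT 180: heading 307 -> 127
FD 18: (12.124,7) -> (1.292,21.375) [heading=127, draw]
FD 14: (1.292,21.375) -> (-7.134,32.556) [heading=127, draw]
Final: pos=(-7.134,32.556), heading=127, 4 segment(s) drawn

Segment endpoints: x in {-7.134, 0, 0.866, 1.292, 12.124}, y in {0, 0.5, 7, 21.375, 32.556}
xmin=-7.134, ymin=0, xmax=12.124, ymax=32.556

Answer: -7.134 0 12.124 32.556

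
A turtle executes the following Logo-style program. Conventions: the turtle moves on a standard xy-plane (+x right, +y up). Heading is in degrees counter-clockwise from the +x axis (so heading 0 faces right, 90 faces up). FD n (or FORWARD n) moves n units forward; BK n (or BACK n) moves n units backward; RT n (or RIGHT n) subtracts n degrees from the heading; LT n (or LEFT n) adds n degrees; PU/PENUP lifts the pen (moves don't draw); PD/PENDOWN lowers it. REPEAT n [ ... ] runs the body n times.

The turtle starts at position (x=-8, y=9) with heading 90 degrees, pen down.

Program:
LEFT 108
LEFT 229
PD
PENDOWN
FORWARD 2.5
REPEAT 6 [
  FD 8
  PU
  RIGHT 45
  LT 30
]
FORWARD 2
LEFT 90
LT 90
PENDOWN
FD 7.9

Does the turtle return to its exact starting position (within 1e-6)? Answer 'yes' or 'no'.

Executing turtle program step by step:
Start: pos=(-8,9), heading=90, pen down
LT 108: heading 90 -> 198
LT 229: heading 198 -> 67
PD: pen down
PD: pen down
FD 2.5: (-8,9) -> (-7.023,11.301) [heading=67, draw]
REPEAT 6 [
  -- iteration 1/6 --
  FD 8: (-7.023,11.301) -> (-3.897,18.665) [heading=67, draw]
  PU: pen up
  RT 45: heading 67 -> 22
  LT 30: heading 22 -> 52
  -- iteration 2/6 --
  FD 8: (-3.897,18.665) -> (1.028,24.969) [heading=52, move]
  PU: pen up
  RT 45: heading 52 -> 7
  LT 30: heading 7 -> 37
  -- iteration 3/6 --
  FD 8: (1.028,24.969) -> (7.417,29.784) [heading=37, move]
  PU: pen up
  RT 45: heading 37 -> 352
  LT 30: heading 352 -> 22
  -- iteration 4/6 --
  FD 8: (7.417,29.784) -> (14.835,32.781) [heading=22, move]
  PU: pen up
  RT 45: heading 22 -> 337
  LT 30: heading 337 -> 7
  -- iteration 5/6 --
  FD 8: (14.835,32.781) -> (22.775,33.756) [heading=7, move]
  PU: pen up
  RT 45: heading 7 -> 322
  LT 30: heading 322 -> 352
  -- iteration 6/6 --
  FD 8: (22.775,33.756) -> (30.697,32.642) [heading=352, move]
  PU: pen up
  RT 45: heading 352 -> 307
  LT 30: heading 307 -> 337
]
FD 2: (30.697,32.642) -> (32.538,31.861) [heading=337, move]
LT 90: heading 337 -> 67
LT 90: heading 67 -> 157
PD: pen down
FD 7.9: (32.538,31.861) -> (25.266,34.948) [heading=157, draw]
Final: pos=(25.266,34.948), heading=157, 3 segment(s) drawn

Start position: (-8, 9)
Final position: (25.266, 34.948)
Distance = 42.189; >= 1e-6 -> NOT closed

Answer: no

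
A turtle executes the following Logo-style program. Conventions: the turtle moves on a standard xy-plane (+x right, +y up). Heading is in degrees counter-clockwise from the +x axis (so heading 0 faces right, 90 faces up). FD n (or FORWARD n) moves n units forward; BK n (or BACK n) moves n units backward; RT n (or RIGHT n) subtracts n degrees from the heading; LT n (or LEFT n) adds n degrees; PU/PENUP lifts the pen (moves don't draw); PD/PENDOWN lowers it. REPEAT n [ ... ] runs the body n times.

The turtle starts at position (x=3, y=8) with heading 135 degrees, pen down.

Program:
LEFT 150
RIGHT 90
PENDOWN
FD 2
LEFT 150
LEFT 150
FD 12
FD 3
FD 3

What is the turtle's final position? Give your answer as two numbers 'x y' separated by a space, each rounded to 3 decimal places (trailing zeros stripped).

Answer: -11.66 20.21

Derivation:
Executing turtle program step by step:
Start: pos=(3,8), heading=135, pen down
LT 150: heading 135 -> 285
RT 90: heading 285 -> 195
PD: pen down
FD 2: (3,8) -> (1.068,7.482) [heading=195, draw]
LT 150: heading 195 -> 345
LT 150: heading 345 -> 135
FD 12: (1.068,7.482) -> (-7.417,15.968) [heading=135, draw]
FD 3: (-7.417,15.968) -> (-9.538,18.089) [heading=135, draw]
FD 3: (-9.538,18.089) -> (-11.66,20.21) [heading=135, draw]
Final: pos=(-11.66,20.21), heading=135, 4 segment(s) drawn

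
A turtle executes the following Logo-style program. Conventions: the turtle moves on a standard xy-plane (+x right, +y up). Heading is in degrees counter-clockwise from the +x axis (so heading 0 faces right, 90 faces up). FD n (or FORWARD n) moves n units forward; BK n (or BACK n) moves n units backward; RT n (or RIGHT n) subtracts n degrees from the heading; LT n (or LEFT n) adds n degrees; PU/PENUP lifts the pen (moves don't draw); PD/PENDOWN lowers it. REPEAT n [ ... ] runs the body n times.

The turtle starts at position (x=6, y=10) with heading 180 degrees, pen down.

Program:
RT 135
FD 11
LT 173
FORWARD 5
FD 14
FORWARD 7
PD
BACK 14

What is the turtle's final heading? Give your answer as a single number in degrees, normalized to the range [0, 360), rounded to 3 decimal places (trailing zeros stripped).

Answer: 218

Derivation:
Executing turtle program step by step:
Start: pos=(6,10), heading=180, pen down
RT 135: heading 180 -> 45
FD 11: (6,10) -> (13.778,17.778) [heading=45, draw]
LT 173: heading 45 -> 218
FD 5: (13.778,17.778) -> (9.838,14.7) [heading=218, draw]
FD 14: (9.838,14.7) -> (-1.194,6.081) [heading=218, draw]
FD 7: (-1.194,6.081) -> (-6.71,1.771) [heading=218, draw]
PD: pen down
BK 14: (-6.71,1.771) -> (4.322,10.39) [heading=218, draw]
Final: pos=(4.322,10.39), heading=218, 5 segment(s) drawn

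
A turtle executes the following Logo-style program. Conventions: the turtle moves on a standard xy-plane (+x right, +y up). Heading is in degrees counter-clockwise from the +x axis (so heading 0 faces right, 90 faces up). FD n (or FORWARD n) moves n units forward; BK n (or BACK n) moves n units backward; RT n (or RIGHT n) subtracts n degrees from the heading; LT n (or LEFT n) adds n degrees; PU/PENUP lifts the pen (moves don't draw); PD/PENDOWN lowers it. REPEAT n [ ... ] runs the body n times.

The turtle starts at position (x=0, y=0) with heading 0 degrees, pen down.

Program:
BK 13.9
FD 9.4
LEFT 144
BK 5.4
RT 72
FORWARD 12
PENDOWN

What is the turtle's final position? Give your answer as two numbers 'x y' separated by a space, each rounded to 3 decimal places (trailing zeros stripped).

Answer: 3.577 8.239

Derivation:
Executing turtle program step by step:
Start: pos=(0,0), heading=0, pen down
BK 13.9: (0,0) -> (-13.9,0) [heading=0, draw]
FD 9.4: (-13.9,0) -> (-4.5,0) [heading=0, draw]
LT 144: heading 0 -> 144
BK 5.4: (-4.5,0) -> (-0.131,-3.174) [heading=144, draw]
RT 72: heading 144 -> 72
FD 12: (-0.131,-3.174) -> (3.577,8.239) [heading=72, draw]
PD: pen down
Final: pos=(3.577,8.239), heading=72, 4 segment(s) drawn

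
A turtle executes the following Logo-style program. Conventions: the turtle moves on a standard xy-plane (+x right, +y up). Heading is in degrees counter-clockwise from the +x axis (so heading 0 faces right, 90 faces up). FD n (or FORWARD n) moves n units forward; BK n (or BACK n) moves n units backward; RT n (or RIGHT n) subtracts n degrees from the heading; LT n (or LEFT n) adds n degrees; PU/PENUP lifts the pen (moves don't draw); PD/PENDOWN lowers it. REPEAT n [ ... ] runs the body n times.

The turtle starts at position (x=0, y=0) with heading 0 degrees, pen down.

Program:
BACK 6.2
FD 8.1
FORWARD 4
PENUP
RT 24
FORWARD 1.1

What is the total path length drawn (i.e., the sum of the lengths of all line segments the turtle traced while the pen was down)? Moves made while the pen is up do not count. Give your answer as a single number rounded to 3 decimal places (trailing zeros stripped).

Answer: 18.3

Derivation:
Executing turtle program step by step:
Start: pos=(0,0), heading=0, pen down
BK 6.2: (0,0) -> (-6.2,0) [heading=0, draw]
FD 8.1: (-6.2,0) -> (1.9,0) [heading=0, draw]
FD 4: (1.9,0) -> (5.9,0) [heading=0, draw]
PU: pen up
RT 24: heading 0 -> 336
FD 1.1: (5.9,0) -> (6.905,-0.447) [heading=336, move]
Final: pos=(6.905,-0.447), heading=336, 3 segment(s) drawn

Segment lengths:
  seg 1: (0,0) -> (-6.2,0), length = 6.2
  seg 2: (-6.2,0) -> (1.9,0), length = 8.1
  seg 3: (1.9,0) -> (5.9,0), length = 4
Total = 18.3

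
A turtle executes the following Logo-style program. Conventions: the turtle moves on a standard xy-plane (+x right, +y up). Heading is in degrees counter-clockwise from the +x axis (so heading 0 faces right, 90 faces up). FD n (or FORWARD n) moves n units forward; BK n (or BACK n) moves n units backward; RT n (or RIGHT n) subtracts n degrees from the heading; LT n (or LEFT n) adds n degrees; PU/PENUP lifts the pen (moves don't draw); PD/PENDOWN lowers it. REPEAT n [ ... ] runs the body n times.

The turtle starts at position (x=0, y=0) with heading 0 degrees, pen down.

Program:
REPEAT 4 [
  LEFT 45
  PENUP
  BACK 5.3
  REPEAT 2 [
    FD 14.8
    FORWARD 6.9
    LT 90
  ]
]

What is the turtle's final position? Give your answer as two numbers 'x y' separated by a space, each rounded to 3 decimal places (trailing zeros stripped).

Executing turtle program step by step:
Start: pos=(0,0), heading=0, pen down
REPEAT 4 [
  -- iteration 1/4 --
  LT 45: heading 0 -> 45
  PU: pen up
  BK 5.3: (0,0) -> (-3.748,-3.748) [heading=45, move]
  REPEAT 2 [
    -- iteration 1/2 --
    FD 14.8: (-3.748,-3.748) -> (6.718,6.718) [heading=45, move]
    FD 6.9: (6.718,6.718) -> (11.597,11.597) [heading=45, move]
    LT 90: heading 45 -> 135
    -- iteration 2/2 --
    FD 14.8: (11.597,11.597) -> (1.131,22.062) [heading=135, move]
    FD 6.9: (1.131,22.062) -> (-3.748,26.941) [heading=135, move]
    LT 90: heading 135 -> 225
  ]
  -- iteration 2/4 --
  LT 45: heading 225 -> 270
  PU: pen up
  BK 5.3: (-3.748,26.941) -> (-3.748,32.241) [heading=270, move]
  REPEAT 2 [
    -- iteration 1/2 --
    FD 14.8: (-3.748,32.241) -> (-3.748,17.441) [heading=270, move]
    FD 6.9: (-3.748,17.441) -> (-3.748,10.541) [heading=270, move]
    LT 90: heading 270 -> 0
    -- iteration 2/2 --
    FD 14.8: (-3.748,10.541) -> (11.052,10.541) [heading=0, move]
    FD 6.9: (11.052,10.541) -> (17.952,10.541) [heading=0, move]
    LT 90: heading 0 -> 90
  ]
  -- iteration 3/4 --
  LT 45: heading 90 -> 135
  PU: pen up
  BK 5.3: (17.952,10.541) -> (21.7,6.793) [heading=135, move]
  REPEAT 2 [
    -- iteration 1/2 --
    FD 14.8: (21.7,6.793) -> (11.235,17.258) [heading=135, move]
    FD 6.9: (11.235,17.258) -> (6.356,22.137) [heading=135, move]
    LT 90: heading 135 -> 225
    -- iteration 2/2 --
    FD 14.8: (6.356,22.137) -> (-4.109,11.672) [heading=225, move]
    FD 6.9: (-4.109,11.672) -> (-8.988,6.793) [heading=225, move]
    LT 90: heading 225 -> 315
  ]
  -- iteration 4/4 --
  LT 45: heading 315 -> 0
  PU: pen up
  BK 5.3: (-8.988,6.793) -> (-14.288,6.793) [heading=0, move]
  REPEAT 2 [
    -- iteration 1/2 --
    FD 14.8: (-14.288,6.793) -> (0.512,6.793) [heading=0, move]
    FD 6.9: (0.512,6.793) -> (7.412,6.793) [heading=0, move]
    LT 90: heading 0 -> 90
    -- iteration 2/2 --
    FD 14.8: (7.412,6.793) -> (7.412,21.593) [heading=90, move]
    FD 6.9: (7.412,21.593) -> (7.412,28.493) [heading=90, move]
    LT 90: heading 90 -> 180
  ]
]
Final: pos=(7.412,28.493), heading=180, 0 segment(s) drawn

Answer: 7.412 28.493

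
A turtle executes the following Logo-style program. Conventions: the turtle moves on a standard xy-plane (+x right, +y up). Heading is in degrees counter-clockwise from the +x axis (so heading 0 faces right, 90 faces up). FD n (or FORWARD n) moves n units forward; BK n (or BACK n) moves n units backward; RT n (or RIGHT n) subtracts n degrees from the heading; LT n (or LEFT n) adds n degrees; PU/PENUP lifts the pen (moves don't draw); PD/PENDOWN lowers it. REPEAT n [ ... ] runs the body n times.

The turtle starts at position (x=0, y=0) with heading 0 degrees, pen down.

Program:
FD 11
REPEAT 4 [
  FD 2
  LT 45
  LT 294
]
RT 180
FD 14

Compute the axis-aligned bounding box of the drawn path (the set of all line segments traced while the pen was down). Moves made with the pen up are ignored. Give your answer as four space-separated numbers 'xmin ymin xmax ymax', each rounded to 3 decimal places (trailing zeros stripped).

Answer: 0 -3.837 17.261 10.086

Derivation:
Executing turtle program step by step:
Start: pos=(0,0), heading=0, pen down
FD 11: (0,0) -> (11,0) [heading=0, draw]
REPEAT 4 [
  -- iteration 1/4 --
  FD 2: (11,0) -> (13,0) [heading=0, draw]
  LT 45: heading 0 -> 45
  LT 294: heading 45 -> 339
  -- iteration 2/4 --
  FD 2: (13,0) -> (14.867,-0.717) [heading=339, draw]
  LT 45: heading 339 -> 24
  LT 294: heading 24 -> 318
  -- iteration 3/4 --
  FD 2: (14.867,-0.717) -> (16.353,-2.055) [heading=318, draw]
  LT 45: heading 318 -> 3
  LT 294: heading 3 -> 297
  -- iteration 4/4 --
  FD 2: (16.353,-2.055) -> (17.261,-3.837) [heading=297, draw]
  LT 45: heading 297 -> 342
  LT 294: heading 342 -> 276
]
RT 180: heading 276 -> 96
FD 14: (17.261,-3.837) -> (15.798,10.086) [heading=96, draw]
Final: pos=(15.798,10.086), heading=96, 6 segment(s) drawn

Segment endpoints: x in {0, 11, 13, 14.867, 15.798, 16.353, 17.261}, y in {-3.837, -2.055, -0.717, 0, 10.086}
xmin=0, ymin=-3.837, xmax=17.261, ymax=10.086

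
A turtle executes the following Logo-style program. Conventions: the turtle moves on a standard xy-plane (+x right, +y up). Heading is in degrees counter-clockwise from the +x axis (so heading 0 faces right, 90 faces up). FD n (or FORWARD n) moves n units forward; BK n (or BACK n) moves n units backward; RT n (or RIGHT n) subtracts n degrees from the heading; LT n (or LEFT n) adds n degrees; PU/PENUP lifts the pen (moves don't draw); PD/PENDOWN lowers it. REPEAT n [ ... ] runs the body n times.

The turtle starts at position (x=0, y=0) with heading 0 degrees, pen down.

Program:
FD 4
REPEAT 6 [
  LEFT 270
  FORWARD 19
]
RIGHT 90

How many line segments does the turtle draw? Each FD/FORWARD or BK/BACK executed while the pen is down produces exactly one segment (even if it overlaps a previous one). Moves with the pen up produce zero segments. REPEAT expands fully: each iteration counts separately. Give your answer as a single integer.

Executing turtle program step by step:
Start: pos=(0,0), heading=0, pen down
FD 4: (0,0) -> (4,0) [heading=0, draw]
REPEAT 6 [
  -- iteration 1/6 --
  LT 270: heading 0 -> 270
  FD 19: (4,0) -> (4,-19) [heading=270, draw]
  -- iteration 2/6 --
  LT 270: heading 270 -> 180
  FD 19: (4,-19) -> (-15,-19) [heading=180, draw]
  -- iteration 3/6 --
  LT 270: heading 180 -> 90
  FD 19: (-15,-19) -> (-15,0) [heading=90, draw]
  -- iteration 4/6 --
  LT 270: heading 90 -> 0
  FD 19: (-15,0) -> (4,0) [heading=0, draw]
  -- iteration 5/6 --
  LT 270: heading 0 -> 270
  FD 19: (4,0) -> (4,-19) [heading=270, draw]
  -- iteration 6/6 --
  LT 270: heading 270 -> 180
  FD 19: (4,-19) -> (-15,-19) [heading=180, draw]
]
RT 90: heading 180 -> 90
Final: pos=(-15,-19), heading=90, 7 segment(s) drawn
Segments drawn: 7

Answer: 7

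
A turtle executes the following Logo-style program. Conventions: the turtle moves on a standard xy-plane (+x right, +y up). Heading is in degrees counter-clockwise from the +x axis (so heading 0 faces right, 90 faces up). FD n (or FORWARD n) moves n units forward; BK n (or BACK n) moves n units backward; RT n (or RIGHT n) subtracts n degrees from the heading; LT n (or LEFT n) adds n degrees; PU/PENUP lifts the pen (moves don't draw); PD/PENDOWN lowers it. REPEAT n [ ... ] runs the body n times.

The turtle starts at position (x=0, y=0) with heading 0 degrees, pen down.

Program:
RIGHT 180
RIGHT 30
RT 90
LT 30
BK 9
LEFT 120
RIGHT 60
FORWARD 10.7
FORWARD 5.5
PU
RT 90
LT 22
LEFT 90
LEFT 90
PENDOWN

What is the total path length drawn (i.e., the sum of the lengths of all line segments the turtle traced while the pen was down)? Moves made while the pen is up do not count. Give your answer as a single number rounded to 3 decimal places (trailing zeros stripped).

Executing turtle program step by step:
Start: pos=(0,0), heading=0, pen down
RT 180: heading 0 -> 180
RT 30: heading 180 -> 150
RT 90: heading 150 -> 60
LT 30: heading 60 -> 90
BK 9: (0,0) -> (0,-9) [heading=90, draw]
LT 120: heading 90 -> 210
RT 60: heading 210 -> 150
FD 10.7: (0,-9) -> (-9.266,-3.65) [heading=150, draw]
FD 5.5: (-9.266,-3.65) -> (-14.03,-0.9) [heading=150, draw]
PU: pen up
RT 90: heading 150 -> 60
LT 22: heading 60 -> 82
LT 90: heading 82 -> 172
LT 90: heading 172 -> 262
PD: pen down
Final: pos=(-14.03,-0.9), heading=262, 3 segment(s) drawn

Segment lengths:
  seg 1: (0,0) -> (0,-9), length = 9
  seg 2: (0,-9) -> (-9.266,-3.65), length = 10.7
  seg 3: (-9.266,-3.65) -> (-14.03,-0.9), length = 5.5
Total = 25.2

Answer: 25.2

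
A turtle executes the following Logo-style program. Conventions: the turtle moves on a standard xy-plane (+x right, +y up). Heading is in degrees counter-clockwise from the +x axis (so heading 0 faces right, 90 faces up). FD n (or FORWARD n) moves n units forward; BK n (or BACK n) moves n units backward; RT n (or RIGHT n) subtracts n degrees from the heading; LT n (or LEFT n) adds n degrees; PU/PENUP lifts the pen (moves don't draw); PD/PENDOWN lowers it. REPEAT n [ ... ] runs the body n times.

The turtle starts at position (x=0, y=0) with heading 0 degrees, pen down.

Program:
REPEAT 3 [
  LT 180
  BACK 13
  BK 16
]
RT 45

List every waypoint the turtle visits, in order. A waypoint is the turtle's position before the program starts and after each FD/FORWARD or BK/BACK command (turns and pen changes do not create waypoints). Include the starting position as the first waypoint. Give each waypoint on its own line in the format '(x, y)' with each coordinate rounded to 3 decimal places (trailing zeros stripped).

Executing turtle program step by step:
Start: pos=(0,0), heading=0, pen down
REPEAT 3 [
  -- iteration 1/3 --
  LT 180: heading 0 -> 180
  BK 13: (0,0) -> (13,0) [heading=180, draw]
  BK 16: (13,0) -> (29,0) [heading=180, draw]
  -- iteration 2/3 --
  LT 180: heading 180 -> 0
  BK 13: (29,0) -> (16,0) [heading=0, draw]
  BK 16: (16,0) -> (0,0) [heading=0, draw]
  -- iteration 3/3 --
  LT 180: heading 0 -> 180
  BK 13: (0,0) -> (13,0) [heading=180, draw]
  BK 16: (13,0) -> (29,0) [heading=180, draw]
]
RT 45: heading 180 -> 135
Final: pos=(29,0), heading=135, 6 segment(s) drawn
Waypoints (7 total):
(0, 0)
(13, 0)
(29, 0)
(16, 0)
(0, 0)
(13, 0)
(29, 0)

Answer: (0, 0)
(13, 0)
(29, 0)
(16, 0)
(0, 0)
(13, 0)
(29, 0)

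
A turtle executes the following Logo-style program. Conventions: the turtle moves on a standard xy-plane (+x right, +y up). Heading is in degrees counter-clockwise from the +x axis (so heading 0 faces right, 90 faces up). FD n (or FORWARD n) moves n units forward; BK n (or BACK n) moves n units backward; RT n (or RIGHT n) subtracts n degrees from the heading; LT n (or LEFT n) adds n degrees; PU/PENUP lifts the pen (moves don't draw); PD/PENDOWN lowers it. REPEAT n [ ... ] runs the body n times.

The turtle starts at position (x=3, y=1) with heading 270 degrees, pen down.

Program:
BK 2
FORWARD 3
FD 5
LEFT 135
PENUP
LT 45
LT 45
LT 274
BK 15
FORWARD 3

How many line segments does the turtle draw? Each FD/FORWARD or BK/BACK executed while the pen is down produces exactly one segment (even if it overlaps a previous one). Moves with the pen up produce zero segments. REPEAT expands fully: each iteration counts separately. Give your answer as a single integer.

Answer: 3

Derivation:
Executing turtle program step by step:
Start: pos=(3,1), heading=270, pen down
BK 2: (3,1) -> (3,3) [heading=270, draw]
FD 3: (3,3) -> (3,0) [heading=270, draw]
FD 5: (3,0) -> (3,-5) [heading=270, draw]
LT 135: heading 270 -> 45
PU: pen up
LT 45: heading 45 -> 90
LT 45: heading 90 -> 135
LT 274: heading 135 -> 49
BK 15: (3,-5) -> (-6.841,-16.321) [heading=49, move]
FD 3: (-6.841,-16.321) -> (-4.873,-14.057) [heading=49, move]
Final: pos=(-4.873,-14.057), heading=49, 3 segment(s) drawn
Segments drawn: 3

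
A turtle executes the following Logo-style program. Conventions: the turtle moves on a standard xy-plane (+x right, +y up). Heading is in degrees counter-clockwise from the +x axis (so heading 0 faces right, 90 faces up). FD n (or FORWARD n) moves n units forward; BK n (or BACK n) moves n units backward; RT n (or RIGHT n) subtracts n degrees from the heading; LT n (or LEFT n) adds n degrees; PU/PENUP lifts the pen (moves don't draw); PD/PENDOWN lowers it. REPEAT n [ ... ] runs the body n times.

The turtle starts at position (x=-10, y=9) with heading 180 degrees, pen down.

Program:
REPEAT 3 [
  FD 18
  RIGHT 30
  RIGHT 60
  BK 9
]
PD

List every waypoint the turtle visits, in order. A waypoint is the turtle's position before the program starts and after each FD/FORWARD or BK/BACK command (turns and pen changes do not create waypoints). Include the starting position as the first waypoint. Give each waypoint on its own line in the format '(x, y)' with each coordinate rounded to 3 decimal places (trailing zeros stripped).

Executing turtle program step by step:
Start: pos=(-10,9), heading=180, pen down
REPEAT 3 [
  -- iteration 1/3 --
  FD 18: (-10,9) -> (-28,9) [heading=180, draw]
  RT 30: heading 180 -> 150
  RT 60: heading 150 -> 90
  BK 9: (-28,9) -> (-28,0) [heading=90, draw]
  -- iteration 2/3 --
  FD 18: (-28,0) -> (-28,18) [heading=90, draw]
  RT 30: heading 90 -> 60
  RT 60: heading 60 -> 0
  BK 9: (-28,18) -> (-37,18) [heading=0, draw]
  -- iteration 3/3 --
  FD 18: (-37,18) -> (-19,18) [heading=0, draw]
  RT 30: heading 0 -> 330
  RT 60: heading 330 -> 270
  BK 9: (-19,18) -> (-19,27) [heading=270, draw]
]
PD: pen down
Final: pos=(-19,27), heading=270, 6 segment(s) drawn
Waypoints (7 total):
(-10, 9)
(-28, 9)
(-28, 0)
(-28, 18)
(-37, 18)
(-19, 18)
(-19, 27)

Answer: (-10, 9)
(-28, 9)
(-28, 0)
(-28, 18)
(-37, 18)
(-19, 18)
(-19, 27)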